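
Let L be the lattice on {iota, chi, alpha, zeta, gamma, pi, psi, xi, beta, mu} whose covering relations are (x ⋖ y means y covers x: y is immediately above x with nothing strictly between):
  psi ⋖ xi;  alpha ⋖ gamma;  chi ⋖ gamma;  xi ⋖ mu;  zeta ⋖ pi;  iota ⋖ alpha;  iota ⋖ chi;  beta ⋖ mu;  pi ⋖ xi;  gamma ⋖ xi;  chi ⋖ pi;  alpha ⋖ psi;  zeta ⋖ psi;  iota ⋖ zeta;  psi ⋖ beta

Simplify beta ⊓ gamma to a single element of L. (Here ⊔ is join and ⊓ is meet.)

alpha

beta ∧ gamma = alpha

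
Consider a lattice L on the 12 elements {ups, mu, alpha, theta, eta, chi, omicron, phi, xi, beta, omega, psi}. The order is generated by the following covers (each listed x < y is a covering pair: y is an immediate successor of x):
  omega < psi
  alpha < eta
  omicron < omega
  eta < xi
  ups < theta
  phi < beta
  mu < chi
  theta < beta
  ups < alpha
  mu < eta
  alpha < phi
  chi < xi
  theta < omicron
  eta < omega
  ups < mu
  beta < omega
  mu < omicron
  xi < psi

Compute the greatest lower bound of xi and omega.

eta

Common lower bounds of {xi, omega}: alpha, eta, mu, ups.
The greatest among these is eta.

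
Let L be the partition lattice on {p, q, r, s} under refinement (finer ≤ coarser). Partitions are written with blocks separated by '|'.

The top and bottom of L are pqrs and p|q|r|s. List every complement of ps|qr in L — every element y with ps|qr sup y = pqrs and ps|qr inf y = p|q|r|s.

pq|rs, pq|r|s, pr|qs, pr|q|s, p|qs|r, p|q|rs

Need y with ps|qr ∨ y = pqrs and ps|qr ∧ y = p|q|r|s.
Checking each element gives: pq|rs, pq|r|s, pr|qs, pr|q|s, p|qs|r, p|q|rs.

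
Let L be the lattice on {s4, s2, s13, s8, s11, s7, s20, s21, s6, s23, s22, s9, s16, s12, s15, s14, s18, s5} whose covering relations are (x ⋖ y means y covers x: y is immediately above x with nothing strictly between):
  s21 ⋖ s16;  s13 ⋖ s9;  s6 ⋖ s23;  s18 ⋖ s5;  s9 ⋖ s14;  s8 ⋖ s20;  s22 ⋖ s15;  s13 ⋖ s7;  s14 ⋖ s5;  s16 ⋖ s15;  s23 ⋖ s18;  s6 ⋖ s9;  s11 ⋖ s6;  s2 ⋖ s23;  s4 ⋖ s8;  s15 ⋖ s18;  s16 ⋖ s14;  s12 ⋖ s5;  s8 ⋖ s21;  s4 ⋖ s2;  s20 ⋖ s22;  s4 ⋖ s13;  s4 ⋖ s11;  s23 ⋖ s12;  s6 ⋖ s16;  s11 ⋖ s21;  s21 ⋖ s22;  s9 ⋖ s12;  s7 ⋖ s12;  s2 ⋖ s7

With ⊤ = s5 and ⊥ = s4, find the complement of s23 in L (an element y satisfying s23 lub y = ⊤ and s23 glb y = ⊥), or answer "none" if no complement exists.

For every candidate y, either s23 ∨ y ≠ s5 or s23 ∧ y ≠ s4; no complement exists.

none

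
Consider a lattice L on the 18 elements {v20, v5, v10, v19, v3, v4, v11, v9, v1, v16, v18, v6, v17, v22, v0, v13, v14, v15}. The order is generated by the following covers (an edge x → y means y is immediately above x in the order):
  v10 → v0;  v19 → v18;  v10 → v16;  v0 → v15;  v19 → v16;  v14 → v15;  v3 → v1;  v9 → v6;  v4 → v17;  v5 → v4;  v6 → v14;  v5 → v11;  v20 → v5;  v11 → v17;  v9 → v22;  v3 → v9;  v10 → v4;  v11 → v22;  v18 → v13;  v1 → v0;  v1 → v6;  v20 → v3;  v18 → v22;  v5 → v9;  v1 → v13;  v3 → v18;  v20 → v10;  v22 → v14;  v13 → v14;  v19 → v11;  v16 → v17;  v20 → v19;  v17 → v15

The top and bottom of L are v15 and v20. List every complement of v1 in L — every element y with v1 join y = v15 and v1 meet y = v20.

v16, v17, v4

Need y with v1 ∨ y = v15 and v1 ∧ y = v20.
Checking each element gives: v16, v17, v4.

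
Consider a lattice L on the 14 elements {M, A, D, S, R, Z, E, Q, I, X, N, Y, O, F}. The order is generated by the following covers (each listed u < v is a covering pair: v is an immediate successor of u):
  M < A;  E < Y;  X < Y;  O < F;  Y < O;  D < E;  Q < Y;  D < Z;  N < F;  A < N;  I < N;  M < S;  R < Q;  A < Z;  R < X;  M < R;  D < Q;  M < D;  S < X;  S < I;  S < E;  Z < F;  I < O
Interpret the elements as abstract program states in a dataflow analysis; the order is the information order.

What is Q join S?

Common upper bounds of {Q, S}: F, O, Y.
The least among these is Y.

Y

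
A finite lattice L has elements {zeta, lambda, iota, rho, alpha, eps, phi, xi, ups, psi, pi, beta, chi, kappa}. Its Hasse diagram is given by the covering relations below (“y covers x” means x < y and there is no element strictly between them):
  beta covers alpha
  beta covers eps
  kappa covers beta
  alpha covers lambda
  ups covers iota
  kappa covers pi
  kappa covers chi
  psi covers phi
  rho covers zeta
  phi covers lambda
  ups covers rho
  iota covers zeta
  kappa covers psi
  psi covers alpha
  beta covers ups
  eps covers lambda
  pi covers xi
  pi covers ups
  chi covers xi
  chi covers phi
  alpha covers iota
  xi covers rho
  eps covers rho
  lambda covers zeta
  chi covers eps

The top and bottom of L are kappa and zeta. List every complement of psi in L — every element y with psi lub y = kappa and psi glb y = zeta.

rho, xi

Need y with psi ∨ y = kappa and psi ∧ y = zeta.
Checking each element gives: rho, xi.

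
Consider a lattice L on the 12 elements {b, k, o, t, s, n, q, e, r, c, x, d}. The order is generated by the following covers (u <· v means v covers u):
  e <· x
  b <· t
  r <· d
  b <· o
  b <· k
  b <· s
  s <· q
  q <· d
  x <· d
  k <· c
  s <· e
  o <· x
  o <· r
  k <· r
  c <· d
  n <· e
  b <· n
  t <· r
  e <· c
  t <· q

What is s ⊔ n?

e

Common upper bounds of {s, n}: c, d, e, x.
The least among these is e.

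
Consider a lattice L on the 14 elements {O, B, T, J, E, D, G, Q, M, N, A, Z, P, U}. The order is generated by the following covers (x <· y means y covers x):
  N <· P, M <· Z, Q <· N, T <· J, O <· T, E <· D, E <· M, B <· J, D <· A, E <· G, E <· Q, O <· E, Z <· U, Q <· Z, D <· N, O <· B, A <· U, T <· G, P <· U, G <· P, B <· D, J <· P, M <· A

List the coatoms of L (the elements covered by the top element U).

A, P, Z

The coatoms are exactly the elements covered by U: A, P, Z.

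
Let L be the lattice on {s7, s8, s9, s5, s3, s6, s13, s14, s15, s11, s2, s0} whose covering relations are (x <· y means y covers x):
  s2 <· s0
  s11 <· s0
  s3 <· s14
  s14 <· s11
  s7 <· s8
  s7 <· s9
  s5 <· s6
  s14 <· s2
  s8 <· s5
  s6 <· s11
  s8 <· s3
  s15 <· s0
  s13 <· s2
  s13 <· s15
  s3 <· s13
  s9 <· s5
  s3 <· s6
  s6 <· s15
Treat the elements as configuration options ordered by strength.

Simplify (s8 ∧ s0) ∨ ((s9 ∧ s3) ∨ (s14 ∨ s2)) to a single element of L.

s8 ∧ s0 = s8
s9 ∧ s3 = s7
s14 ∨ s2 = s2
s7 ∨ s2 = s2
s8 ∨ s2 = s2

s2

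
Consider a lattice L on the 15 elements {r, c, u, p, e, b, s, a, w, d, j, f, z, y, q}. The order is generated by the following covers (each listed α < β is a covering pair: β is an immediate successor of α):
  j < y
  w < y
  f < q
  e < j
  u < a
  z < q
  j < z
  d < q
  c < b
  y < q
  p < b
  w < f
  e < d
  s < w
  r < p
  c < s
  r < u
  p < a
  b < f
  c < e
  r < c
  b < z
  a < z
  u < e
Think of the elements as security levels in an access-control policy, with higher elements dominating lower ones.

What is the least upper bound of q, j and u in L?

q

Common upper bounds of {q, j, u}: q.
The least among these is q.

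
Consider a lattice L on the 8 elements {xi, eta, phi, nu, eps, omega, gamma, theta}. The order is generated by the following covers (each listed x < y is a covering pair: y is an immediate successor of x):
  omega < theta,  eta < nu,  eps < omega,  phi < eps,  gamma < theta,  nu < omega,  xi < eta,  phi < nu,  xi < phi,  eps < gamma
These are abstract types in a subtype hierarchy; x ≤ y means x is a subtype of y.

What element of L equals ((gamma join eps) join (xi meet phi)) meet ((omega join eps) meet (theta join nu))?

eps

gamma ∨ eps = gamma
xi ∧ phi = xi
gamma ∨ xi = gamma
omega ∨ eps = omega
theta ∨ nu = theta
omega ∧ theta = omega
gamma ∧ omega = eps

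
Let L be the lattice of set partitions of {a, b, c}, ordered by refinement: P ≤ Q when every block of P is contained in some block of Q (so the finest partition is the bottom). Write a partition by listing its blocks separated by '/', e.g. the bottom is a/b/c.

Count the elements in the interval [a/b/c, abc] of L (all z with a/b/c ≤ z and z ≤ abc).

5

The interval [a/b/c, abc] = {a/b/c, a/bc, ab/c, abc, ac/b}, which has 5 elements.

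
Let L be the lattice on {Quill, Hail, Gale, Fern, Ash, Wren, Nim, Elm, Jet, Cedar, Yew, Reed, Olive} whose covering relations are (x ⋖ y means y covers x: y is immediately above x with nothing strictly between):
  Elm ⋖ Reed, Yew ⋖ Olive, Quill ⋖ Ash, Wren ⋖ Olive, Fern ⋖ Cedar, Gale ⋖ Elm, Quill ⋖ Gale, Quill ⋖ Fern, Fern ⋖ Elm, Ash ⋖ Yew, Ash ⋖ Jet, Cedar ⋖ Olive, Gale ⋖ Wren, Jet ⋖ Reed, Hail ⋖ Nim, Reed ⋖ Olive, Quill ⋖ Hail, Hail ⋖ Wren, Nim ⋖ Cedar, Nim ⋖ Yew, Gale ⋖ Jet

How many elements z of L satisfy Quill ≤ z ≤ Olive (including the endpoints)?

13

The interval [Quill, Olive] = {Ash, Cedar, Elm, Fern, Gale, Hail, Jet, Nim, Olive, Quill, Reed, Wren, Yew}, which has 13 elements.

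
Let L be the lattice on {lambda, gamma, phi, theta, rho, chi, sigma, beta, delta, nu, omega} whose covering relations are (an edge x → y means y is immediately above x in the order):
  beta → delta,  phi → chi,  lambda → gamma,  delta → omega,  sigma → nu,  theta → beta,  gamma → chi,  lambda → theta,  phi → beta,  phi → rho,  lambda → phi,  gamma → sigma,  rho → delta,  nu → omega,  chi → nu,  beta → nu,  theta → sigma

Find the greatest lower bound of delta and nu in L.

Common lower bounds of {delta, nu}: beta, lambda, phi, theta.
The greatest among these is beta.

beta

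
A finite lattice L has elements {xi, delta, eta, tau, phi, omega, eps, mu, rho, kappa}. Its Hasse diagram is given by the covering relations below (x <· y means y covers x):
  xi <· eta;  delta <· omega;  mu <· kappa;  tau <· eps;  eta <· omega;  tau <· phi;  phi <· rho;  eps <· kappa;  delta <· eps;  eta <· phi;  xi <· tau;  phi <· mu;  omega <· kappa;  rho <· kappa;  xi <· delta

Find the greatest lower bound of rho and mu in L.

phi

Common lower bounds of {rho, mu}: eta, phi, tau, xi.
The greatest among these is phi.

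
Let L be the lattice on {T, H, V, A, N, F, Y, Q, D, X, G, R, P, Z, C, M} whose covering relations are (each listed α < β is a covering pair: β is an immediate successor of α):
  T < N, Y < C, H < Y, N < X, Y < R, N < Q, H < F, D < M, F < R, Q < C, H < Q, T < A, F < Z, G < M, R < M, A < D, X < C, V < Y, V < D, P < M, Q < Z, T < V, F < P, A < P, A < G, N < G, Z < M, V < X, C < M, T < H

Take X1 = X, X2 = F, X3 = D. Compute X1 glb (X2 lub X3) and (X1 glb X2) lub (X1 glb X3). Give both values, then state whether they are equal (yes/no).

X2 lub X3 = M, so X1 glb (X2 lub X3) = X glb M = X.
X1 glb X2 = T and X1 glb X3 = V, so (X1 glb X2) lub (X1 glb X3) = T lub V = V.
Equal: no.

X; V; no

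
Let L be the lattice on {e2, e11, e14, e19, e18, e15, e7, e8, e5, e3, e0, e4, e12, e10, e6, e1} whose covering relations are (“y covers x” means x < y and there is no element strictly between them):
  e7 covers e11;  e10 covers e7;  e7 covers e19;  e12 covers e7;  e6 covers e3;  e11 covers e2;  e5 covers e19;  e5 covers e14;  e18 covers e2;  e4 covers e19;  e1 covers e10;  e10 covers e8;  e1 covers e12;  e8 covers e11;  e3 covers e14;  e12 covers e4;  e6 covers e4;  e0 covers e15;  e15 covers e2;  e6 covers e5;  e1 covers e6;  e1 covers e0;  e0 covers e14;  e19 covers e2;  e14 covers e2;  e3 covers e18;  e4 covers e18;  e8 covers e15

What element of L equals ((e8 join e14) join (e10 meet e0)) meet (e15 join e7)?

e8 ∨ e14 = e1
e10 ∧ e0 = e15
e1 ∨ e15 = e1
e15 ∨ e7 = e10
e1 ∧ e10 = e10

e10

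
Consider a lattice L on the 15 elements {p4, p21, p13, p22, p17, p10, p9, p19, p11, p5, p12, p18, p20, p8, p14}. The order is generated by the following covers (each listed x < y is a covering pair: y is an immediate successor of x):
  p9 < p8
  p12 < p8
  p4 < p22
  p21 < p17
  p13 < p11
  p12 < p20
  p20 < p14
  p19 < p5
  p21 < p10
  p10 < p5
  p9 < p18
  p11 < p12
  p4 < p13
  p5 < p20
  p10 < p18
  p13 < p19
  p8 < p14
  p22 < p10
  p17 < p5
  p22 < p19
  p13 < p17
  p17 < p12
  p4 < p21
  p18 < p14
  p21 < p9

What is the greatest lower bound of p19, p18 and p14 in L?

p22

Common lower bounds of {p19, p18, p14}: p22, p4.
The greatest among these is p22.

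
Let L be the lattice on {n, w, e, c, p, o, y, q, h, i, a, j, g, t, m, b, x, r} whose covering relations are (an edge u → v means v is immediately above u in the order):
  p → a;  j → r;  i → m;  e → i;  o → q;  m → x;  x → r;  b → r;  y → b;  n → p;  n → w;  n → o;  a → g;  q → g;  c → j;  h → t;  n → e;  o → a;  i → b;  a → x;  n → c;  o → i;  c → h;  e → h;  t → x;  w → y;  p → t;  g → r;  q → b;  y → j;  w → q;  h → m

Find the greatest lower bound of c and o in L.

n

Common lower bounds of {c, o}: n.
The greatest among these is n.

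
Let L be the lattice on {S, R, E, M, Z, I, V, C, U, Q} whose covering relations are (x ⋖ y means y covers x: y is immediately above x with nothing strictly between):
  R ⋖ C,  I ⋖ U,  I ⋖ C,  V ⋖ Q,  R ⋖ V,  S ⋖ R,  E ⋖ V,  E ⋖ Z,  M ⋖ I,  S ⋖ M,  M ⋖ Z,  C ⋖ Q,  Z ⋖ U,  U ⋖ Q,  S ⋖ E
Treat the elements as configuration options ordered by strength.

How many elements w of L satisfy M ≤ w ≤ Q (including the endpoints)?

6

The interval [M, Q] = {C, I, M, Q, U, Z}, which has 6 elements.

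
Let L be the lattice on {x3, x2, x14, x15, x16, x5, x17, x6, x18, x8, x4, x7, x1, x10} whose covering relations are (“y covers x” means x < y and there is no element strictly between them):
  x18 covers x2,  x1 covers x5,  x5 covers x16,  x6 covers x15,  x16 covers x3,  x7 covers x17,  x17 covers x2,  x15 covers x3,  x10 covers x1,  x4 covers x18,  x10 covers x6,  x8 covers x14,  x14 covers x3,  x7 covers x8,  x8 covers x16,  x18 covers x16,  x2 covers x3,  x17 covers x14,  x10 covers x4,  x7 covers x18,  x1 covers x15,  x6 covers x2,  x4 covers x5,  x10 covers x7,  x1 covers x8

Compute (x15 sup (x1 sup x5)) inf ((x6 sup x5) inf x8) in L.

x8

x1 ∨ x5 = x1
x15 ∨ x1 = x1
x6 ∨ x5 = x10
x10 ∧ x8 = x8
x1 ∧ x8 = x8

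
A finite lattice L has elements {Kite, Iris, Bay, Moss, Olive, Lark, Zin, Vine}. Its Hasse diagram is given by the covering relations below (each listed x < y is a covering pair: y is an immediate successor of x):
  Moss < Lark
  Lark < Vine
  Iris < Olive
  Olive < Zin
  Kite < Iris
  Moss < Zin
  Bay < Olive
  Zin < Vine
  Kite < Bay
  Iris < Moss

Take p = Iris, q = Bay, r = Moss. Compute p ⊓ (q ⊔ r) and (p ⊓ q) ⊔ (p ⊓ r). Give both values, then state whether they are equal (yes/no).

q ⊔ r = Zin, so p ⊓ (q ⊔ r) = Iris ⊓ Zin = Iris.
p ⊓ q = Kite and p ⊓ r = Iris, so (p ⊓ q) ⊔ (p ⊓ r) = Kite ⊔ Iris = Iris.
Equal: yes.

Iris; Iris; yes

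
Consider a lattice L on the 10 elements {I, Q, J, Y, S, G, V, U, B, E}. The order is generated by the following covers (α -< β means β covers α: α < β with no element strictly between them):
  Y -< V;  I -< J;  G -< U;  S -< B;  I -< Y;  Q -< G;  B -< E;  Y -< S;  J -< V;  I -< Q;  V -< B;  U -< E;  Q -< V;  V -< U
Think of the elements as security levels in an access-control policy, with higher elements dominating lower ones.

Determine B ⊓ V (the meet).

V

Common lower bounds of {B, V}: I, J, Q, V, Y.
The greatest among these is V.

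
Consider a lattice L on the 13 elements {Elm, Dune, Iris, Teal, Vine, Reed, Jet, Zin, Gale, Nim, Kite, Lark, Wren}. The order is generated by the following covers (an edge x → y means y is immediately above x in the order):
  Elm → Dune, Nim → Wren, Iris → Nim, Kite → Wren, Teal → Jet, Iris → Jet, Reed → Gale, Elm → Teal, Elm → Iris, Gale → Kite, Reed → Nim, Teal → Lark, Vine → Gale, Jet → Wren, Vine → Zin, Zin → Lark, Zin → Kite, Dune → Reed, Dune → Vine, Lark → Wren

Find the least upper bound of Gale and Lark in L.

Wren

Common upper bounds of {Gale, Lark}: Wren.
The least among these is Wren.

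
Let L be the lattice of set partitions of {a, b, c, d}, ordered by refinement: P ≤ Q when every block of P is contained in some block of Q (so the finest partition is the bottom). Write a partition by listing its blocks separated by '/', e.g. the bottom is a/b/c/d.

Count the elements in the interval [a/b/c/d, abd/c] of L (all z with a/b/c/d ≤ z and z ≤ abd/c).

The interval [a/b/c/d, abd/c] = {a/b/c/d, a/bd/c, ab/c/d, abd/c, ad/b/c}, which has 5 elements.

5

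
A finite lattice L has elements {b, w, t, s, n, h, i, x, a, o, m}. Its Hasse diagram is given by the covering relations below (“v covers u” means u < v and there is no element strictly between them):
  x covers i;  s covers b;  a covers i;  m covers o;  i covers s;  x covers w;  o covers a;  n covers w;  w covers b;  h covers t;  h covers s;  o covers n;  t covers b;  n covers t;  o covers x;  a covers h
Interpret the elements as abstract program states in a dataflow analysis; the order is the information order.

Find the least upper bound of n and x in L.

o

Common upper bounds of {n, x}: m, o.
The least among these is o.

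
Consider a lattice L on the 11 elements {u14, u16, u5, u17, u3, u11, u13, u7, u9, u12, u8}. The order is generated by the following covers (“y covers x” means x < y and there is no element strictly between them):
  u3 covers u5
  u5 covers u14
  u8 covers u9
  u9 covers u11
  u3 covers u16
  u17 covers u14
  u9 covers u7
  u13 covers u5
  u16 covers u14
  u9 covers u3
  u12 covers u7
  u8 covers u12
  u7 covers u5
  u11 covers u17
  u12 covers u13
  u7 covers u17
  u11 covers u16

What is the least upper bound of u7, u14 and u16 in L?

u9

Common upper bounds of {u7, u14, u16}: u8, u9.
The least among these is u9.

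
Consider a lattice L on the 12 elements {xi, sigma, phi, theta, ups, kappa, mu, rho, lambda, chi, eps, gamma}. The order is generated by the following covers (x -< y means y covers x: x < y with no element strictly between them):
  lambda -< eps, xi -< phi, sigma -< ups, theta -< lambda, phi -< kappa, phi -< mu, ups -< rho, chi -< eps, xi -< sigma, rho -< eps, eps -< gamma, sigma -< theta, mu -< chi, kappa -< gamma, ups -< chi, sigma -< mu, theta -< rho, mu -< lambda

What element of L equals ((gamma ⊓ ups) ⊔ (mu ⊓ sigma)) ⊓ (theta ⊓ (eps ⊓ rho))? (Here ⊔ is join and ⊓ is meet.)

sigma

gamma ∧ ups = ups
mu ∧ sigma = sigma
ups ∨ sigma = ups
eps ∧ rho = rho
theta ∧ rho = theta
ups ∧ theta = sigma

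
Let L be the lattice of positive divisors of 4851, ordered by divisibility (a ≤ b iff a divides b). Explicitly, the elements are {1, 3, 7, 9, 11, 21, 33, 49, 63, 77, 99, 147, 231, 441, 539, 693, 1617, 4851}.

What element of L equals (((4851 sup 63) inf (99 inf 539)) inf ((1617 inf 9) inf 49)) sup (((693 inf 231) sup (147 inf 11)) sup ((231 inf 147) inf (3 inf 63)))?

4851 ∨ 63 = 4851
99 ∧ 539 = 11
4851 ∧ 11 = 11
1617 ∧ 9 = 3
3 ∧ 49 = 1
11 ∧ 1 = 1
693 ∧ 231 = 231
147 ∧ 11 = 1
231 ∨ 1 = 231
231 ∧ 147 = 21
3 ∧ 63 = 3
21 ∧ 3 = 3
231 ∨ 3 = 231
1 ∨ 231 = 231

231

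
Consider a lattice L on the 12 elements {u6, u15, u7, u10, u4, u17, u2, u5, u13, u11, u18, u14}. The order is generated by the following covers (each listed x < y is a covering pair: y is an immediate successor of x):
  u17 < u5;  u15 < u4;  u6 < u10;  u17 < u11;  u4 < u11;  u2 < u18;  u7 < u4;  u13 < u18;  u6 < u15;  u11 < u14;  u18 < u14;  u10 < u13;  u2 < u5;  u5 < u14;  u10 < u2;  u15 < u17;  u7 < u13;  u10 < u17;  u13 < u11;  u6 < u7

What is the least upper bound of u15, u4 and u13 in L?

u11

Common upper bounds of {u15, u4, u13}: u11, u14.
The least among these is u11.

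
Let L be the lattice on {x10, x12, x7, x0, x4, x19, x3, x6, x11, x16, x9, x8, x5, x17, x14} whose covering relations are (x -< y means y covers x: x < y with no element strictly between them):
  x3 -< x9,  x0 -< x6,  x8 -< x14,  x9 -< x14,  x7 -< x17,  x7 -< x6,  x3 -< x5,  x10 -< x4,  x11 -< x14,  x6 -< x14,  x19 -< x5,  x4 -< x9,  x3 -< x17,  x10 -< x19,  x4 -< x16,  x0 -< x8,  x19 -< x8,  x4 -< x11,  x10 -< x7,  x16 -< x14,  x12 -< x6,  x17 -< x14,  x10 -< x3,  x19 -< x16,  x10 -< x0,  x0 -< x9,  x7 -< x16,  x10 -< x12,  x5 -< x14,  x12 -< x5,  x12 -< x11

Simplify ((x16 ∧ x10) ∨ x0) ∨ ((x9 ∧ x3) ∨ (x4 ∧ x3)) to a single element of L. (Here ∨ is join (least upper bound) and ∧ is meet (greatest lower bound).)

x9

x16 ∧ x10 = x10
x10 ∨ x0 = x0
x9 ∧ x3 = x3
x4 ∧ x3 = x10
x3 ∨ x10 = x3
x0 ∨ x3 = x9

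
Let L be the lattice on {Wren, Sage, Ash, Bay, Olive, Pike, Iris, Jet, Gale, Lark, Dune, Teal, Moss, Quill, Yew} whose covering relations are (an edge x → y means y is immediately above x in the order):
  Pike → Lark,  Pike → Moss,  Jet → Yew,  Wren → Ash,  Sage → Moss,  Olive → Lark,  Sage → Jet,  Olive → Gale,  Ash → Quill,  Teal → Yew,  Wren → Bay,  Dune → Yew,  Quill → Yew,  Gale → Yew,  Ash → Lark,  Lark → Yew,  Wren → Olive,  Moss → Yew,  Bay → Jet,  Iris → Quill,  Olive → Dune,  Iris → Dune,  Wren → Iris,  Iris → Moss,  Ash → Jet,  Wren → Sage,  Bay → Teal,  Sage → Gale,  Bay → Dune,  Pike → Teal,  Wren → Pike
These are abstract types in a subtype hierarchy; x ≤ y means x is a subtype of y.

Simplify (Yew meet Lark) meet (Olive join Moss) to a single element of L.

Yew ∧ Lark = Lark
Olive ∨ Moss = Yew
Lark ∧ Yew = Lark

Lark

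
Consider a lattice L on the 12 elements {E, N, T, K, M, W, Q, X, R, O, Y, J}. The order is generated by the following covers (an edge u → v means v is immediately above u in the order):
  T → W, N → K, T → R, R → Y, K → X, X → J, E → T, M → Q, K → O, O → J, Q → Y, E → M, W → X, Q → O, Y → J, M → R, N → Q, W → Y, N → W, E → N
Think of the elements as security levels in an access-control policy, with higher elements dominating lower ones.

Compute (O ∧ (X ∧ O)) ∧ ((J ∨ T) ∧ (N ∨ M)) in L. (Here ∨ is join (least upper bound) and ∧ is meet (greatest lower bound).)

X ∧ O = K
O ∧ K = K
J ∨ T = J
N ∨ M = Q
J ∧ Q = Q
K ∧ Q = N

N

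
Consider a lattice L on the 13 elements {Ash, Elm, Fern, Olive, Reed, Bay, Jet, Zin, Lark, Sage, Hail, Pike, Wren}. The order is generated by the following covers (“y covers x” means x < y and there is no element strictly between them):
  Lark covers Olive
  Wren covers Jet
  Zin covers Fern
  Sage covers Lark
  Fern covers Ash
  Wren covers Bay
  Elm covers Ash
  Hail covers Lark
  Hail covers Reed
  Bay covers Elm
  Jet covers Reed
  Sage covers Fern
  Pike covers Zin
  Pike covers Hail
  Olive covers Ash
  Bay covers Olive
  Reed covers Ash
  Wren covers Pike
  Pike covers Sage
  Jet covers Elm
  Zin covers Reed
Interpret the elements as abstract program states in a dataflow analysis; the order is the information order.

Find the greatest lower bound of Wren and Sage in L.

Common lower bounds of {Wren, Sage}: Ash, Fern, Lark, Olive, Sage.
The greatest among these is Sage.

Sage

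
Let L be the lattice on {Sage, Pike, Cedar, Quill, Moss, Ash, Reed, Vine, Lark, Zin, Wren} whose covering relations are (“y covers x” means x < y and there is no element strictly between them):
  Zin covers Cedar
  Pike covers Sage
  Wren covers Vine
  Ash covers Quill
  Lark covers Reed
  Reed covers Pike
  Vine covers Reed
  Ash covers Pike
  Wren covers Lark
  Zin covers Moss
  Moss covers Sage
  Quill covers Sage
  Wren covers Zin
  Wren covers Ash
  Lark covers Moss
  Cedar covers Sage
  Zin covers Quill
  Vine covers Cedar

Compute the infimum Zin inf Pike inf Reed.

Common lower bounds of {Zin, Pike, Reed}: Sage.
The greatest among these is Sage.

Sage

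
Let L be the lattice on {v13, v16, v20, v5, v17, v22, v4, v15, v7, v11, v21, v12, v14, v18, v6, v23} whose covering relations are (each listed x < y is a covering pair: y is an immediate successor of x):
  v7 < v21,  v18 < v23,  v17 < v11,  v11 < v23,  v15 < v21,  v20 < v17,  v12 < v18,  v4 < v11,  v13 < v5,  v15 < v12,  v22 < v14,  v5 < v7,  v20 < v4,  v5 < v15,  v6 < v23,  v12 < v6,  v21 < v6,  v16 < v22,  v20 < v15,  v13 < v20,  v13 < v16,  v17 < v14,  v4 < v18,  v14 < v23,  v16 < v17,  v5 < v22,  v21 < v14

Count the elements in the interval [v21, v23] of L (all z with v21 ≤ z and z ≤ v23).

4

The interval [v21, v23] = {v14, v21, v23, v6}, which has 4 elements.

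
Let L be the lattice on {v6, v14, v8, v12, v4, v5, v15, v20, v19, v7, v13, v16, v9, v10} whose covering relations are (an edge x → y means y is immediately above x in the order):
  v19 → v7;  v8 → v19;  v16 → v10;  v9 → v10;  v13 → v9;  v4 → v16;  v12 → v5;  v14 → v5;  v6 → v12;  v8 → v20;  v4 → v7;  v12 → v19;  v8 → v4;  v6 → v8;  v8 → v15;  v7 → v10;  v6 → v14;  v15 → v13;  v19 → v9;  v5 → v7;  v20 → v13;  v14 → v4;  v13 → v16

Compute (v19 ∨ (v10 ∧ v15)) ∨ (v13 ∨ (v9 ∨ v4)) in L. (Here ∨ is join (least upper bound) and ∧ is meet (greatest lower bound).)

v10 ∧ v15 = v15
v19 ∨ v15 = v9
v9 ∨ v4 = v10
v13 ∨ v10 = v10
v9 ∨ v10 = v10

v10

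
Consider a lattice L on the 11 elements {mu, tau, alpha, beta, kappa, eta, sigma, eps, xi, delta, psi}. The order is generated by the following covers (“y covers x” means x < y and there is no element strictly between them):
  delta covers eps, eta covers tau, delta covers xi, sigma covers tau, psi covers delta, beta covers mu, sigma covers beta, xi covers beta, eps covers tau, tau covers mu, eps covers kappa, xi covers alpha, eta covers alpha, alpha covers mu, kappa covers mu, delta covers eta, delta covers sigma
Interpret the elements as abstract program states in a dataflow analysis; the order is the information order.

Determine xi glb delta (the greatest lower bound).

Common lower bounds of {xi, delta}: alpha, beta, mu, xi.
The greatest among these is xi.

xi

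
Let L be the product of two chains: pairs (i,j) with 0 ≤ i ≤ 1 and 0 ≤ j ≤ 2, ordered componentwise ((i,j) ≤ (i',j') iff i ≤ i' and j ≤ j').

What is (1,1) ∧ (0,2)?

(0,1)

In a product of chains, the meet is componentwise min, giving (0,1).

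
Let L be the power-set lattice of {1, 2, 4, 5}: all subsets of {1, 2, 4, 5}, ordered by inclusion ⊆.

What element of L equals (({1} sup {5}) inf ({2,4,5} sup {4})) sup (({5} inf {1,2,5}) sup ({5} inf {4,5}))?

{1} ∨ {5} = {1,5}
{2,4,5} ∨ {4} = {2,4,5}
{1,5} ∧ {2,4,5} = {5}
{5} ∧ {1,2,5} = {5}
{5} ∧ {4,5} = {5}
{5} ∨ {5} = {5}
{5} ∨ {5} = {5}

{5}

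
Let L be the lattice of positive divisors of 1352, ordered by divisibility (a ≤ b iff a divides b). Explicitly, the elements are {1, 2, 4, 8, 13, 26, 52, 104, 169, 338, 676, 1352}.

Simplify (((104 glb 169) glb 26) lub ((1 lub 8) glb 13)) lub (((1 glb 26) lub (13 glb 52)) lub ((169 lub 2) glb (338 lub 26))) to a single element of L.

338

104 ∧ 169 = 13
13 ∧ 26 = 13
1 ∨ 8 = 8
8 ∧ 13 = 1
13 ∨ 1 = 13
1 ∧ 26 = 1
13 ∧ 52 = 13
1 ∨ 13 = 13
169 ∨ 2 = 338
338 ∨ 26 = 338
338 ∧ 338 = 338
13 ∨ 338 = 338
13 ∨ 338 = 338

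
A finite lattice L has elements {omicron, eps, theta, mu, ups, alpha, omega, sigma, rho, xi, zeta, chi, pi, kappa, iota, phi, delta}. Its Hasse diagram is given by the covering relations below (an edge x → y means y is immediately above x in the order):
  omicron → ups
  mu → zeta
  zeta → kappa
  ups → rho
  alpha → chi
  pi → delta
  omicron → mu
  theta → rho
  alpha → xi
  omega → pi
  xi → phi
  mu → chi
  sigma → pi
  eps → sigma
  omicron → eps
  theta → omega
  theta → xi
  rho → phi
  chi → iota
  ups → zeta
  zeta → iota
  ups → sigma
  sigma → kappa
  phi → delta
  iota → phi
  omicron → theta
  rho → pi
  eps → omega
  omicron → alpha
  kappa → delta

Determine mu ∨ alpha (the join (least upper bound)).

chi

Common upper bounds of {mu, alpha}: chi, delta, iota, phi.
The least among these is chi.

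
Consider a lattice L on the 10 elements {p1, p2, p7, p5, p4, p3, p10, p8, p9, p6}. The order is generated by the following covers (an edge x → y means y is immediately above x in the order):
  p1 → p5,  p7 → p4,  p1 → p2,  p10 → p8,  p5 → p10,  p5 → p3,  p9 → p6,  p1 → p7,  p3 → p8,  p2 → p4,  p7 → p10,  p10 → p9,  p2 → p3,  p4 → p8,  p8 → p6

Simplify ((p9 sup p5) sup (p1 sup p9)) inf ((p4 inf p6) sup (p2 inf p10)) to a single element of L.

p7

p9 ∨ p5 = p9
p1 ∨ p9 = p9
p9 ∨ p9 = p9
p4 ∧ p6 = p4
p2 ∧ p10 = p1
p4 ∨ p1 = p4
p9 ∧ p4 = p7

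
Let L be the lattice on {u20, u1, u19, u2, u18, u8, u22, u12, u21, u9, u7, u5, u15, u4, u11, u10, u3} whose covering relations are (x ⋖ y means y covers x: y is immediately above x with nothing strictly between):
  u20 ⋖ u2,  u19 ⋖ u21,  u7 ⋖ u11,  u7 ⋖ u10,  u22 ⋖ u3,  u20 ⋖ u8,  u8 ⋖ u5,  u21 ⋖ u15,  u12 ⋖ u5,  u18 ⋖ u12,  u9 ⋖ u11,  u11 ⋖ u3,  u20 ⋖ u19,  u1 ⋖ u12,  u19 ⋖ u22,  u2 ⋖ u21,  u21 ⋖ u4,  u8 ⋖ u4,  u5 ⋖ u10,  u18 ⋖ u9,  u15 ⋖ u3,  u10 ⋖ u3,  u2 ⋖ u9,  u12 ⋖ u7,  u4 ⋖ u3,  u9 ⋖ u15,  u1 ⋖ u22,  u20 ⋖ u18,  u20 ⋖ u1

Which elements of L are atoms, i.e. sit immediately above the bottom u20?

The atoms are exactly the elements that cover u20: u1, u18, u19, u2, u8.

u1, u18, u19, u2, u8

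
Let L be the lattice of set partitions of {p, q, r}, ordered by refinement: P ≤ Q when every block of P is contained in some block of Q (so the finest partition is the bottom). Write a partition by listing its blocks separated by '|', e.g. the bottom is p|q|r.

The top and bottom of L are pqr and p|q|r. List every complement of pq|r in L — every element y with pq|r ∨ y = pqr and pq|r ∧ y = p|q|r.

Need y with pq|r ∨ y = pqr and pq|r ∧ y = p|q|r.
Checking each element gives: pr|q, p|qr.

pr|q, p|qr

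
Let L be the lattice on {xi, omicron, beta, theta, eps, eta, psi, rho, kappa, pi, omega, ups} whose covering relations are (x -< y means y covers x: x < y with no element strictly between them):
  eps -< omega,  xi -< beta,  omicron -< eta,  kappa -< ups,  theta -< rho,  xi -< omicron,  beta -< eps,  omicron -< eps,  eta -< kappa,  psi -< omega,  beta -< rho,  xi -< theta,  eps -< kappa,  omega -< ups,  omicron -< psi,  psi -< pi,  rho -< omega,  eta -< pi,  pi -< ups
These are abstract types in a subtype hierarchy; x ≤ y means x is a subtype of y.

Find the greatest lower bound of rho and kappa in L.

beta

Common lower bounds of {rho, kappa}: beta, xi.
The greatest among these is beta.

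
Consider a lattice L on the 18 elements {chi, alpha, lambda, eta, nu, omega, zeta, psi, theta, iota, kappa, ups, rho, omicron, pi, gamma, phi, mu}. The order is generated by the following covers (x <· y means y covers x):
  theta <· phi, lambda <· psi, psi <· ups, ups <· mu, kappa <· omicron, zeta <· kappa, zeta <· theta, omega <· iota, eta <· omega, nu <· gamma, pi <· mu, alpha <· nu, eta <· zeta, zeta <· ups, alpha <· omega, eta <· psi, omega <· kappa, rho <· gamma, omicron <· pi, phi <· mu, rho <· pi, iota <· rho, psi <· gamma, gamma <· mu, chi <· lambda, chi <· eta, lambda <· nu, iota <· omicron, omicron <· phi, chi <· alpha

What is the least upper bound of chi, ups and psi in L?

ups

Common upper bounds of {chi, ups, psi}: mu, ups.
The least among these is ups.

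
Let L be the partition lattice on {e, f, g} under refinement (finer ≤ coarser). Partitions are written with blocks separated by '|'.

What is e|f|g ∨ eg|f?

Common upper bounds of {e|f|g, eg|f}: efg, eg|f.
The least among these is eg|f.

eg|f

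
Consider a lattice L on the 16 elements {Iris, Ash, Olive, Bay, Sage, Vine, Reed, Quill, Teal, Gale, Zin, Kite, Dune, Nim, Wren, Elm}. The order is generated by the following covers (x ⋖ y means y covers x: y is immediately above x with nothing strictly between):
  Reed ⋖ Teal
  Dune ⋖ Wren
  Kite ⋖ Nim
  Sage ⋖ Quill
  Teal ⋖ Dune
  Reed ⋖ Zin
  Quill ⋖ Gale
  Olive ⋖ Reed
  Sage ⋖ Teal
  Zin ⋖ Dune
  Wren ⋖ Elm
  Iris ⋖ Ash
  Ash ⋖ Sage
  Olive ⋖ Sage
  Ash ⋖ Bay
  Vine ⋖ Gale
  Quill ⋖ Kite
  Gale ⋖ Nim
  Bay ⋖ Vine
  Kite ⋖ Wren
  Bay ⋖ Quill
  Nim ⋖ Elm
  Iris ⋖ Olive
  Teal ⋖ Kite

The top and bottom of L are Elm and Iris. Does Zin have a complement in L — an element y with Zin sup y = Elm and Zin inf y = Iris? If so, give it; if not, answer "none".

Vine

Need y with Zin ∨ y = Elm and Zin ∧ y = Iris.
Checking each element gives: Vine.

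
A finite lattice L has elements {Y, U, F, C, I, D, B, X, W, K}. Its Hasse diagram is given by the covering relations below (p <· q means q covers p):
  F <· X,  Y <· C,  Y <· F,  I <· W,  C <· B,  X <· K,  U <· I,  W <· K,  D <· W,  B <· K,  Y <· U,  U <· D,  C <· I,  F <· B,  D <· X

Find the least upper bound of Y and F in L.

Common upper bounds of {Y, F}: B, F, K, X.
The least among these is F.

F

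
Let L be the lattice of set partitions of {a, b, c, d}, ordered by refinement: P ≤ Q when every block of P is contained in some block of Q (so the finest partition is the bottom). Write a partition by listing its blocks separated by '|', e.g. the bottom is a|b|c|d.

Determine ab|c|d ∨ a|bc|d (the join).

Common upper bounds of {ab|c|d, a|bc|d}: abcd, abc|d.
The least among these is abc|d.

abc|d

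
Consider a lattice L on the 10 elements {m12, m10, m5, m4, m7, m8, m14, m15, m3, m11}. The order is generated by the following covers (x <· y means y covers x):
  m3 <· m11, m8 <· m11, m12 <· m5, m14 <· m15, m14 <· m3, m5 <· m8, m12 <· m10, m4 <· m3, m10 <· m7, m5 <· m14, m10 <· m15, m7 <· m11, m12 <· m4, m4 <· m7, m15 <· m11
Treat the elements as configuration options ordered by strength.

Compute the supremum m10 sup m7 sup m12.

Common upper bounds of {m10, m7, m12}: m11, m7.
The least among these is m7.

m7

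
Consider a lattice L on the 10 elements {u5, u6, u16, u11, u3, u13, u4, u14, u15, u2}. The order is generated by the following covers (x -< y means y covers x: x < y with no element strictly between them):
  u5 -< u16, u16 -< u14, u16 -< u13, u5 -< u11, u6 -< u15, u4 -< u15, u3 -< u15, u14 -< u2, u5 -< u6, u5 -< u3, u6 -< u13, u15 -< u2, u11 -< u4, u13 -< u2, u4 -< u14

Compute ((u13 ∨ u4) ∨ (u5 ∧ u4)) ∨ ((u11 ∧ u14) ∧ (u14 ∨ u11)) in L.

u13 ∨ u4 = u2
u5 ∧ u4 = u5
u2 ∨ u5 = u2
u11 ∧ u14 = u11
u14 ∨ u11 = u14
u11 ∧ u14 = u11
u2 ∨ u11 = u2

u2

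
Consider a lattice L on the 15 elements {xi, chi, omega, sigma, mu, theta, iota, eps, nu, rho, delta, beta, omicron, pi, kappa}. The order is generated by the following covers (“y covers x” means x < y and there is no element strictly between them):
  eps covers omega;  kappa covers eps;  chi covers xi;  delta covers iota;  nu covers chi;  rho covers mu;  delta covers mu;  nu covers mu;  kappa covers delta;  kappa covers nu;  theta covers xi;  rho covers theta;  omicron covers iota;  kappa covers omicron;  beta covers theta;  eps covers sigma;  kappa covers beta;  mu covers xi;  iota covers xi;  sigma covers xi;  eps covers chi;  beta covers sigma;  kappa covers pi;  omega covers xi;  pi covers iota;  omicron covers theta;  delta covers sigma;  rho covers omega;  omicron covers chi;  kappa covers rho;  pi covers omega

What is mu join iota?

delta

Common upper bounds of {mu, iota}: delta, kappa.
The least among these is delta.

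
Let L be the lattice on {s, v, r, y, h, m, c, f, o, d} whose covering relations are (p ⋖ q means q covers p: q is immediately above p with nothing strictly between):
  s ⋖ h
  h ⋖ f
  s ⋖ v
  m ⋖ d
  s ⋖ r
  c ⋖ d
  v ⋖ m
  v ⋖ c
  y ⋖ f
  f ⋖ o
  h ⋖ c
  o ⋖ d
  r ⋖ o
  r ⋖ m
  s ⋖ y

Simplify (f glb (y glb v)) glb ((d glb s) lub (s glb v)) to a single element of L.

s

y ∧ v = s
f ∧ s = s
d ∧ s = s
s ∧ v = s
s ∨ s = s
s ∧ s = s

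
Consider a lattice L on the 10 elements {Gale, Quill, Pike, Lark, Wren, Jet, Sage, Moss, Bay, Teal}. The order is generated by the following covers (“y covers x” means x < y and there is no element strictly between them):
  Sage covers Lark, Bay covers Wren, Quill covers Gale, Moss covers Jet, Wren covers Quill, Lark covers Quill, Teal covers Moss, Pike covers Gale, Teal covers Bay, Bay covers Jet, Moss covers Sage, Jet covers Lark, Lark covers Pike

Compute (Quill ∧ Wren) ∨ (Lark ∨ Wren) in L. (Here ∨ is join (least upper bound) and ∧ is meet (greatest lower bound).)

Quill ∧ Wren = Quill
Lark ∨ Wren = Bay
Quill ∨ Bay = Bay

Bay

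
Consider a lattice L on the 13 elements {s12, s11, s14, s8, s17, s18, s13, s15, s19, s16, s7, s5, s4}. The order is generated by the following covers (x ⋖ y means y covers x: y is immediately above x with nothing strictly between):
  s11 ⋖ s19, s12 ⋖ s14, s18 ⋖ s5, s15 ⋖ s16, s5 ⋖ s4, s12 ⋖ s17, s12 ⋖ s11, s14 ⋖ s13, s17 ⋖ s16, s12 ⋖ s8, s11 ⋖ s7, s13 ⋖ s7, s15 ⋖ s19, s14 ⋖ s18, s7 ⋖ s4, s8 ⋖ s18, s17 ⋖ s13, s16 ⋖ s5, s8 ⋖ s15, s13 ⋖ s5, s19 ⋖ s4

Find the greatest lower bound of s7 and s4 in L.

s7

Common lower bounds of {s7, s4}: s11, s12, s13, s14, s17, s7.
The greatest among these is s7.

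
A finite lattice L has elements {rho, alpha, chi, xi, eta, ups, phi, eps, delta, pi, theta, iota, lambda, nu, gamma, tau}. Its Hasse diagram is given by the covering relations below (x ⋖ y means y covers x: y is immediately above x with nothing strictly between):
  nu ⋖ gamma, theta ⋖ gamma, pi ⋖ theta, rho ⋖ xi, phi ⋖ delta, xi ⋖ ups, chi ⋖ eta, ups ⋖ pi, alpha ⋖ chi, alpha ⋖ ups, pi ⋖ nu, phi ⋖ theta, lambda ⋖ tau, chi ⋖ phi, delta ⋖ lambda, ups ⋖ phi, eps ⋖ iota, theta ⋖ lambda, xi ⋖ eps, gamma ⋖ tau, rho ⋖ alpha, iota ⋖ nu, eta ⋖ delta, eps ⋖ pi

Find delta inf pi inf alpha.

Common lower bounds of {delta, pi, alpha}: alpha, rho.
The greatest among these is alpha.

alpha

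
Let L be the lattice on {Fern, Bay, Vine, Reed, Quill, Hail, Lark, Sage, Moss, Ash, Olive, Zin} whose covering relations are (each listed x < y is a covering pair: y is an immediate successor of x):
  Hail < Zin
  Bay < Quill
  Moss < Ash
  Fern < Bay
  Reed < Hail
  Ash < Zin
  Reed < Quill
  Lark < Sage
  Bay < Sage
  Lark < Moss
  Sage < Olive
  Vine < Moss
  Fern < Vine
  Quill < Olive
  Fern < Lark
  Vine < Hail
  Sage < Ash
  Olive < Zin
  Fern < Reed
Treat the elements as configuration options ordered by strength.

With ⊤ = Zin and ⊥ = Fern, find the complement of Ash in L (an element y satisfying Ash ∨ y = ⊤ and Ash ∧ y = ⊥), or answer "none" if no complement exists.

Reed

Need y with Ash ∨ y = Zin and Ash ∧ y = Fern.
Checking each element gives: Reed.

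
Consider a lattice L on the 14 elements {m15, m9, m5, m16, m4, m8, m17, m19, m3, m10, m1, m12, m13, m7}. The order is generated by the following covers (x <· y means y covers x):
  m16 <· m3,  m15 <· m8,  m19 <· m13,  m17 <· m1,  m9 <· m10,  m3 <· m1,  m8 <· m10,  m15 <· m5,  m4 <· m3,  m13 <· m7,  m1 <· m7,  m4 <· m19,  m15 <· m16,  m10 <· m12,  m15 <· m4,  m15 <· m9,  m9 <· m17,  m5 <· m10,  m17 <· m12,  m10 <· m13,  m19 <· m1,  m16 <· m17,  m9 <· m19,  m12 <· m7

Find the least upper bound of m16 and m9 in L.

Common upper bounds of {m16, m9}: m1, m12, m17, m7.
The least among these is m17.

m17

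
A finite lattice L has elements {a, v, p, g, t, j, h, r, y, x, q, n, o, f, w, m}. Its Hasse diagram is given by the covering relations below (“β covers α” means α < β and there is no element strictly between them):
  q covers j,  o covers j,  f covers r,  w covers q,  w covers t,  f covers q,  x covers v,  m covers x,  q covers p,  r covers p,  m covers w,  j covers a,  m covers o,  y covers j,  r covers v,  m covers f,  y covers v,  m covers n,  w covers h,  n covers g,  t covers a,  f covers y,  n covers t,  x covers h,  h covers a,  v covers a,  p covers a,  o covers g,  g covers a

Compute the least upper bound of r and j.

Common upper bounds of {r, j}: f, m.
The least among these is f.

f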